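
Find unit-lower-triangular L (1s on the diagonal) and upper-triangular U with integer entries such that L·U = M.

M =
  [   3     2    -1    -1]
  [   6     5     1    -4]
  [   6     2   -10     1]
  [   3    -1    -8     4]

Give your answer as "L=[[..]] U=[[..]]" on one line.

  R1 -= 2·R0 → [0,1,3,-2]
  R2 -= 2·R0 → [0,-2,-8,3]
  R3 -= 1·R0 → [0,-3,-7,5]
  R2 -= -2·R1 → [0,0,-2,-1]
  R3 -= -3·R1 → [0,0,2,-1]
  R3 -= -1·R2 → [0,0,0,-2]

L=[[1,0,0,0],[2,1,0,0],[2,-2,1,0],[1,-3,-1,1]] U=[[3,2,-1,-1],[0,1,3,-2],[0,0,-2,-1],[0,0,0,-2]]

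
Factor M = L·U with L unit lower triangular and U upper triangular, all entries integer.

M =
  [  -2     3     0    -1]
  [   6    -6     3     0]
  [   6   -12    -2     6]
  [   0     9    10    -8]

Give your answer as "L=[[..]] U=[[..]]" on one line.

  r1 -= -3·r0 → [0,3,3,-3]
  r2 -= -3·r0 → [0,-3,-2,3]
  r3 -= 0·r0 → [0,9,10,-8]
  r2 -= -1·r1 → [0,0,1,0]
  r3 -= 3·r1 → [0,0,1,1]
  r3 -= 1·r2 → [0,0,0,1]

L=[[1,0,0,0],[-3,1,0,0],[-3,-1,1,0],[0,3,1,1]] U=[[-2,3,0,-1],[0,3,3,-3],[0,0,1,0],[0,0,0,1]]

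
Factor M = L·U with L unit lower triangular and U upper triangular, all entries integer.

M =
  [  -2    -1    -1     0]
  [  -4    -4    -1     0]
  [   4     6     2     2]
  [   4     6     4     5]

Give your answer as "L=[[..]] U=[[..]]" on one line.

  R1 -= 2·R0 → [0,-2,1,0]
  R2 -= -2·R0 → [0,4,0,2]
  R3 -= -2·R0 → [0,4,2,5]
  R2 -= -2·R1 → [0,0,2,2]
  R3 -= -2·R1 → [0,0,4,5]
  R3 -= 2·R2 → [0,0,0,1]

L=[[1,0,0,0],[2,1,0,0],[-2,-2,1,0],[-2,-2,2,1]] U=[[-2,-1,-1,0],[0,-2,1,0],[0,0,2,2],[0,0,0,1]]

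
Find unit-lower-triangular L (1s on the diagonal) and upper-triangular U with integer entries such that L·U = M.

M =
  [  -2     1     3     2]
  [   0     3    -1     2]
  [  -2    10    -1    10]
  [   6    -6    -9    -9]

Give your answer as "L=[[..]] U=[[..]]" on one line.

L=[[1,0,0,0],[0,1,0,0],[1,3,1,0],[-3,-1,1,1]] U=[[-2,1,3,2],[0,3,-1,2],[0,0,-1,2],[0,0,0,-3]]

  R1 -= 0·R0 → [0,3,-1,2]
  R2 -= 1·R0 → [0,9,-4,8]
  R3 -= -3·R0 → [0,-3,0,-3]
  R2 -= 3·R1 → [0,0,-1,2]
  R3 -= -1·R1 → [0,0,-1,-1]
  R3 -= 1·R2 → [0,0,0,-3]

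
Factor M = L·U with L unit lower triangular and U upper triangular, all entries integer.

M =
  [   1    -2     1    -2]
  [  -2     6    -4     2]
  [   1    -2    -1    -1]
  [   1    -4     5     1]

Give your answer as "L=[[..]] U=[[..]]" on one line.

L=[[1,0,0,0],[-2,1,0,0],[1,0,1,0],[1,-1,-1,1]] U=[[1,-2,1,-2],[0,2,-2,-2],[0,0,-2,1],[0,0,0,2]]

  R1 -= -2·R0 → [0,2,-2,-2]
  R2 -= 1·R0 → [0,0,-2,1]
  R3 -= 1·R0 → [0,-2,4,3]
  R2 -= 0·R1 → [0,0,-2,1]
  R3 -= -1·R1 → [0,0,2,1]
  R3 -= -1·R2 → [0,0,0,2]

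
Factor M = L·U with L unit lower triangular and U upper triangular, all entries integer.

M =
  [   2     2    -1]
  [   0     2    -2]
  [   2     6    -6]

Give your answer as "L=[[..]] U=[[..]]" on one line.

L=[[1,0,0],[0,1,0],[1,2,1]] U=[[2,2,-1],[0,2,-2],[0,0,-1]]

  r1 -= 0·r0 → [0,2,-2]
  r2 -= 1·r0 → [0,4,-5]
  r2 -= 2·r1 → [0,0,-1]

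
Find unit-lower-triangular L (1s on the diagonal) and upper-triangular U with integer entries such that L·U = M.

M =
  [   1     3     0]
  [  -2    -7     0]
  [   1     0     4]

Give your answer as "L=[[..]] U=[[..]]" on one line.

L=[[1,0,0],[-2,1,0],[1,3,1]] U=[[1,3,0],[0,-1,0],[0,0,4]]

  r1 -= -2·r0 → [0,-1,0]
  r2 -= 1·r0 → [0,-3,4]
  r2 -= 3·r1 → [0,0,4]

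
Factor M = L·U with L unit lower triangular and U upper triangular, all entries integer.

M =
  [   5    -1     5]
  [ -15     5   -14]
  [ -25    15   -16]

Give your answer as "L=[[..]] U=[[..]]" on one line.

  R1 -= -3·R0 → [0,2,1]
  R2 -= -5·R0 → [0,10,9]
  R2 -= 5·R1 → [0,0,4]

L=[[1,0,0],[-3,1,0],[-5,5,1]] U=[[5,-1,5],[0,2,1],[0,0,4]]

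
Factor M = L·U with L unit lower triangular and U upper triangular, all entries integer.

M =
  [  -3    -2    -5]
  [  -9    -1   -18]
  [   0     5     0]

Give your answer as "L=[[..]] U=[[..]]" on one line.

  r1 -= 3·r0 → [0,5,-3]
  r2 -= 0·r0 → [0,5,0]
  r2 -= 1·r1 → [0,0,3]

L=[[1,0,0],[3,1,0],[0,1,1]] U=[[-3,-2,-5],[0,5,-3],[0,0,3]]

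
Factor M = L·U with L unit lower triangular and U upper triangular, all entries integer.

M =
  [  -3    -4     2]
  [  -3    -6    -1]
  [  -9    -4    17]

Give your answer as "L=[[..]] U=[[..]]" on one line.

L=[[1,0,0],[1,1,0],[3,-4,1]] U=[[-3,-4,2],[0,-2,-3],[0,0,-1]]

  row1 -= 1·row0 → [0,-2,-3]
  row2 -= 3·row0 → [0,8,11]
  row2 -= -4·row1 → [0,0,-1]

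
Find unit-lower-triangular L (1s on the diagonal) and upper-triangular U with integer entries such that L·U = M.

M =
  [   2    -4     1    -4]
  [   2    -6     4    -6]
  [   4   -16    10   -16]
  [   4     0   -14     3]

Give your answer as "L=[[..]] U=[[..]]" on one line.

  row1 -= 1·row0 → [0,-2,3,-2]
  row2 -= 2·row0 → [0,-8,8,-8]
  row3 -= 2·row0 → [0,8,-16,11]
  row2 -= 4·row1 → [0,0,-4,0]
  row3 -= -4·row1 → [0,0,-4,3]
  row3 -= 1·row2 → [0,0,0,3]

L=[[1,0,0,0],[1,1,0,0],[2,4,1,0],[2,-4,1,1]] U=[[2,-4,1,-4],[0,-2,3,-2],[0,0,-4,0],[0,0,0,3]]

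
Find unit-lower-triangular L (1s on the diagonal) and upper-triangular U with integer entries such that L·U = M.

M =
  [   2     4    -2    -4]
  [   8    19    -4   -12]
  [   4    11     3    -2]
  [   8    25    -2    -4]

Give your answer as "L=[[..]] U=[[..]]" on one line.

  row1 -= 4·row0 → [0,3,4,4]
  row2 -= 2·row0 → [0,3,7,6]
  row3 -= 4·row0 → [0,9,6,12]
  row2 -= 1·row1 → [0,0,3,2]
  row3 -= 3·row1 → [0,0,-6,0]
  row3 -= -2·row2 → [0,0,0,4]

L=[[1,0,0,0],[4,1,0,0],[2,1,1,0],[4,3,-2,1]] U=[[2,4,-2,-4],[0,3,4,4],[0,0,3,2],[0,0,0,4]]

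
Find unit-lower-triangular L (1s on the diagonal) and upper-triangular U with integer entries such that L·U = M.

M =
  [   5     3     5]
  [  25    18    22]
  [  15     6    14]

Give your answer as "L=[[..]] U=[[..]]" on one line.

  row1 -= 5·row0 → [0,3,-3]
  row2 -= 3·row0 → [0,-3,-1]
  row2 -= -1·row1 → [0,0,-4]

L=[[1,0,0],[5,1,0],[3,-1,1]] U=[[5,3,5],[0,3,-3],[0,0,-4]]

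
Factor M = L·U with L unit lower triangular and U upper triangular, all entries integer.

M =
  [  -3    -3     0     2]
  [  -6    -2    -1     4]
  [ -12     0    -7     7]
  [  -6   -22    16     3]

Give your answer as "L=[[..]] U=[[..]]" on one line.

  R1 -= 2·R0 → [0,4,-1,0]
  R2 -= 4·R0 → [0,12,-7,-1]
  R3 -= 2·R0 → [0,-16,16,-1]
  R2 -= 3·R1 → [0,0,-4,-1]
  R3 -= -4·R1 → [0,0,12,-1]
  R3 -= -3·R2 → [0,0,0,-4]

L=[[1,0,0,0],[2,1,0,0],[4,3,1,0],[2,-4,-3,1]] U=[[-3,-3,0,2],[0,4,-1,0],[0,0,-4,-1],[0,0,0,-4]]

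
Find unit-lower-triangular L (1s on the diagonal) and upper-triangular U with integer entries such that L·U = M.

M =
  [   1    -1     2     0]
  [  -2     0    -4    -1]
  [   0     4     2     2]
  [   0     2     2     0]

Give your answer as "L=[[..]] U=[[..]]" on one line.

L=[[1,0,0,0],[-2,1,0,0],[0,-2,1,0],[0,-1,1,1]] U=[[1,-1,2,0],[0,-2,0,-1],[0,0,2,0],[0,0,0,-1]]

  row1 -= -2·row0 → [0,-2,0,-1]
  row2 -= 0·row0 → [0,4,2,2]
  row3 -= 0·row0 → [0,2,2,0]
  row2 -= -2·row1 → [0,0,2,0]
  row3 -= -1·row1 → [0,0,2,-1]
  row3 -= 1·row2 → [0,0,0,-1]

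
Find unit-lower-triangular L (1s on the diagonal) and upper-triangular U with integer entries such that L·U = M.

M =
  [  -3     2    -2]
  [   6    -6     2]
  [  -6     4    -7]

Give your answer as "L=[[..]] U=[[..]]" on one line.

  r1 -= -2·r0 → [0,-2,-2]
  r2 -= 2·r0 → [0,0,-3]
  r2 -= 0·r1 → [0,0,-3]

L=[[1,0,0],[-2,1,0],[2,0,1]] U=[[-3,2,-2],[0,-2,-2],[0,0,-3]]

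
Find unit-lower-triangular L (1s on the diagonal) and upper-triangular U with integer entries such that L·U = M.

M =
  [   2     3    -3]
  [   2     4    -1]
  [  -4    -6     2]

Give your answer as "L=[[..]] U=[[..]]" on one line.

  R1 -= 1·R0 → [0,1,2]
  R2 -= -2·R0 → [0,0,-4]
  R2 -= 0·R1 → [0,0,-4]

L=[[1,0,0],[1,1,0],[-2,0,1]] U=[[2,3,-3],[0,1,2],[0,0,-4]]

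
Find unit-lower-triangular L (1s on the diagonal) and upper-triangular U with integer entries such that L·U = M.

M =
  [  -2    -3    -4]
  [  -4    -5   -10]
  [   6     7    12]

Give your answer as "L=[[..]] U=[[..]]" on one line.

  R1 -= 2·R0 → [0,1,-2]
  R2 -= -3·R0 → [0,-2,0]
  R2 -= -2·R1 → [0,0,-4]

L=[[1,0,0],[2,1,0],[-3,-2,1]] U=[[-2,-3,-4],[0,1,-2],[0,0,-4]]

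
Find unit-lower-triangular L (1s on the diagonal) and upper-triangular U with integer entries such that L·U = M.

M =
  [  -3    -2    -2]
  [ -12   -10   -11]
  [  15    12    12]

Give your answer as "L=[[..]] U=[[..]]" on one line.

L=[[1,0,0],[4,1,0],[-5,-1,1]] U=[[-3,-2,-2],[0,-2,-3],[0,0,-1]]

  r1 -= 4·r0 → [0,-2,-3]
  r2 -= -5·r0 → [0,2,2]
  r2 -= -1·r1 → [0,0,-1]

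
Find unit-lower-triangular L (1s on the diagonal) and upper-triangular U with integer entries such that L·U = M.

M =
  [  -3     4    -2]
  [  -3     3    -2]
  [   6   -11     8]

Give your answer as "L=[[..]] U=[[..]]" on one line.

  row1 -= 1·row0 → [0,-1,0]
  row2 -= -2·row0 → [0,-3,4]
  row2 -= 3·row1 → [0,0,4]

L=[[1,0,0],[1,1,0],[-2,3,1]] U=[[-3,4,-2],[0,-1,0],[0,0,4]]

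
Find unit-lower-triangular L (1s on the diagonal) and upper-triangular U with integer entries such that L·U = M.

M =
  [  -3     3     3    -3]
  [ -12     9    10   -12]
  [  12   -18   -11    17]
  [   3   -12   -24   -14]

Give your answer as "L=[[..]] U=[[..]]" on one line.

  r1 -= 4·r0 → [0,-3,-2,0]
  r2 -= -4·r0 → [0,-6,1,5]
  r3 -= -1·r0 → [0,-9,-21,-17]
  r2 -= 2·r1 → [0,0,5,5]
  r3 -= 3·r1 → [0,0,-15,-17]
  r3 -= -3·r2 → [0,0,0,-2]

L=[[1,0,0,0],[4,1,0,0],[-4,2,1,0],[-1,3,-3,1]] U=[[-3,3,3,-3],[0,-3,-2,0],[0,0,5,5],[0,0,0,-2]]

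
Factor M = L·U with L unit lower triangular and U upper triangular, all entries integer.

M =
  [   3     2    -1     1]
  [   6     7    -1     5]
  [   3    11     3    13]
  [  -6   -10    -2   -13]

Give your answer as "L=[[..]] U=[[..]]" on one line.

  r1 -= 2·r0 → [0,3,1,3]
  r2 -= 1·r0 → [0,9,4,12]
  r3 -= -2·r0 → [0,-6,-4,-11]
  r2 -= 3·r1 → [0,0,1,3]
  r3 -= -2·r1 → [0,0,-2,-5]
  r3 -= -2·r2 → [0,0,0,1]

L=[[1,0,0,0],[2,1,0,0],[1,3,1,0],[-2,-2,-2,1]] U=[[3,2,-1,1],[0,3,1,3],[0,0,1,3],[0,0,0,1]]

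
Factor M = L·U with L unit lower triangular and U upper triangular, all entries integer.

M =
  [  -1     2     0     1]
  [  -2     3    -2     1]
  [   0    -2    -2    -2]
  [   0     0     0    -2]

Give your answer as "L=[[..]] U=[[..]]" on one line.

  r1 -= 2·r0 → [0,-1,-2,-1]
  r2 -= 0·r0 → [0,-2,-2,-2]
  r3 -= 0·r0 → [0,0,0,-2]
  r2 -= 2·r1 → [0,0,2,0]
  r3 -= 0·r1 → [0,0,0,-2]
  r3 -= 0·r2 → [0,0,0,-2]

L=[[1,0,0,0],[2,1,0,0],[0,2,1,0],[0,0,0,1]] U=[[-1,2,0,1],[0,-1,-2,-1],[0,0,2,0],[0,0,0,-2]]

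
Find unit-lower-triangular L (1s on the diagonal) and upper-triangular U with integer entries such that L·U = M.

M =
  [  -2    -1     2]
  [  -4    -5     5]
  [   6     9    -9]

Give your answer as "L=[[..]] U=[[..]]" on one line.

L=[[1,0,0],[2,1,0],[-3,-2,1]] U=[[-2,-1,2],[0,-3,1],[0,0,-1]]

  R1 -= 2·R0 → [0,-3,1]
  R2 -= -3·R0 → [0,6,-3]
  R2 -= -2·R1 → [0,0,-1]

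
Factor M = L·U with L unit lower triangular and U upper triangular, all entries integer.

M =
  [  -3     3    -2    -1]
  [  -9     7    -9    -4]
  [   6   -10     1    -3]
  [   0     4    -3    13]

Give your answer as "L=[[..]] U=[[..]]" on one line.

L=[[1,0,0,0],[3,1,0,0],[-2,2,1,0],[0,-2,-3,1]] U=[[-3,3,-2,-1],[0,-2,-3,-1],[0,0,3,-3],[0,0,0,2]]

  R1 -= 3·R0 → [0,-2,-3,-1]
  R2 -= -2·R0 → [0,-4,-3,-5]
  R3 -= 0·R0 → [0,4,-3,13]
  R2 -= 2·R1 → [0,0,3,-3]
  R3 -= -2·R1 → [0,0,-9,11]
  R3 -= -3·R2 → [0,0,0,2]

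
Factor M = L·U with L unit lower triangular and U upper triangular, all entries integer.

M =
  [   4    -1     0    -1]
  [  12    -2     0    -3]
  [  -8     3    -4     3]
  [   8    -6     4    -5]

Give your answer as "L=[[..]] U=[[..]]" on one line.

  R1 -= 3·R0 → [0,1,0,0]
  R2 -= -2·R0 → [0,1,-4,1]
  R3 -= 2·R0 → [0,-4,4,-3]
  R2 -= 1·R1 → [0,0,-4,1]
  R3 -= -4·R1 → [0,0,4,-3]
  R3 -= -1·R2 → [0,0,0,-2]

L=[[1,0,0,0],[3,1,0,0],[-2,1,1,0],[2,-4,-1,1]] U=[[4,-1,0,-1],[0,1,0,0],[0,0,-4,1],[0,0,0,-2]]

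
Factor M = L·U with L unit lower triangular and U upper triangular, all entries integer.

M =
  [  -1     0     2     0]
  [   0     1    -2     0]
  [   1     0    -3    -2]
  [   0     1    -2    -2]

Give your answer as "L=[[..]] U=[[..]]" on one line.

L=[[1,0,0,0],[0,1,0,0],[-1,0,1,0],[0,1,0,1]] U=[[-1,0,2,0],[0,1,-2,0],[0,0,-1,-2],[0,0,0,-2]]

  row1 -= 0·row0 → [0,1,-2,0]
  row2 -= -1·row0 → [0,0,-1,-2]
  row3 -= 0·row0 → [0,1,-2,-2]
  row2 -= 0·row1 → [0,0,-1,-2]
  row3 -= 1·row1 → [0,0,0,-2]
  row3 -= 0·row2 → [0,0,0,-2]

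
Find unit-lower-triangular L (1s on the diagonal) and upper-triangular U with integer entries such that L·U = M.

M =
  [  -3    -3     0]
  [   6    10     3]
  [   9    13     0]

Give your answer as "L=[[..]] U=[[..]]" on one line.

L=[[1,0,0],[-2,1,0],[-3,1,1]] U=[[-3,-3,0],[0,4,3],[0,0,-3]]

  row1 -= -2·row0 → [0,4,3]
  row2 -= -3·row0 → [0,4,0]
  row2 -= 1·row1 → [0,0,-3]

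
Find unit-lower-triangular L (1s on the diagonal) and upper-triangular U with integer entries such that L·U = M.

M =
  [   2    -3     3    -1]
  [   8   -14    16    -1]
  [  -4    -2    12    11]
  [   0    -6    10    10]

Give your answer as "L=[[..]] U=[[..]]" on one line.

L=[[1,0,0,0],[4,1,0,0],[-2,4,1,0],[0,3,-1,1]] U=[[2,-3,3,-1],[0,-2,4,3],[0,0,2,-3],[0,0,0,-2]]

  row1 -= 4·row0 → [0,-2,4,3]
  row2 -= -2·row0 → [0,-8,18,9]
  row3 -= 0·row0 → [0,-6,10,10]
  row2 -= 4·row1 → [0,0,2,-3]
  row3 -= 3·row1 → [0,0,-2,1]
  row3 -= -1·row2 → [0,0,0,-2]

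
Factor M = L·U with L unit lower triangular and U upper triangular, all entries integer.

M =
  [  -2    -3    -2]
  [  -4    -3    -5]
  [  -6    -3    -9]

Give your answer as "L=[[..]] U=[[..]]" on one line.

L=[[1,0,0],[2,1,0],[3,2,1]] U=[[-2,-3,-2],[0,3,-1],[0,0,-1]]

  r1 -= 2·r0 → [0,3,-1]
  r2 -= 3·r0 → [0,6,-3]
  r2 -= 2·r1 → [0,0,-1]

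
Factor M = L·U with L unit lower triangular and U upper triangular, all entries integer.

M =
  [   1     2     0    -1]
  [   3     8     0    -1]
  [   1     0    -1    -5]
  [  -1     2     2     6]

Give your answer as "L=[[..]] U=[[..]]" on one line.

  row1 -= 3·row0 → [0,2,0,2]
  row2 -= 1·row0 → [0,-2,-1,-4]
  row3 -= -1·row0 → [0,4,2,5]
  row2 -= -1·row1 → [0,0,-1,-2]
  row3 -= 2·row1 → [0,0,2,1]
  row3 -= -2·row2 → [0,0,0,-3]

L=[[1,0,0,0],[3,1,0,0],[1,-1,1,0],[-1,2,-2,1]] U=[[1,2,0,-1],[0,2,0,2],[0,0,-1,-2],[0,0,0,-3]]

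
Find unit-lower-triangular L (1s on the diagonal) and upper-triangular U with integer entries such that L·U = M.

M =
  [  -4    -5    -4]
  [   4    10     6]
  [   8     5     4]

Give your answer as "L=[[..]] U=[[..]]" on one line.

L=[[1,0,0],[-1,1,0],[-2,-1,1]] U=[[-4,-5,-4],[0,5,2],[0,0,-2]]

  row1 -= -1·row0 → [0,5,2]
  row2 -= -2·row0 → [0,-5,-4]
  row2 -= -1·row1 → [0,0,-2]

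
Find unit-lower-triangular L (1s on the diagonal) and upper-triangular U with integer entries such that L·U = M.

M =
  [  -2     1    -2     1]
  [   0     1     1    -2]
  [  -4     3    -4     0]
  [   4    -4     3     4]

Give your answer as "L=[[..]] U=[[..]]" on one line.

  r1 -= 0·r0 → [0,1,1,-2]
  r2 -= 2·r0 → [0,1,0,-2]
  r3 -= -2·r0 → [0,-2,-1,6]
  r2 -= 1·r1 → [0,0,-1,0]
  r3 -= -2·r1 → [0,0,1,2]
  r3 -= -1·r2 → [0,0,0,2]

L=[[1,0,0,0],[0,1,0,0],[2,1,1,0],[-2,-2,-1,1]] U=[[-2,1,-2,1],[0,1,1,-2],[0,0,-1,0],[0,0,0,2]]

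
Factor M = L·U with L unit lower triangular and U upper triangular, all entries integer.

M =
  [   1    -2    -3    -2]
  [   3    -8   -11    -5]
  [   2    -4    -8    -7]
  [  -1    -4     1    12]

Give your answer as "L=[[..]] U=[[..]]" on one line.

L=[[1,0,0,0],[3,1,0,0],[2,0,1,0],[-1,3,-2,1]] U=[[1,-2,-3,-2],[0,-2,-2,1],[0,0,-2,-3],[0,0,0,1]]

  R1 -= 3·R0 → [0,-2,-2,1]
  R2 -= 2·R0 → [0,0,-2,-3]
  R3 -= -1·R0 → [0,-6,-2,10]
  R2 -= 0·R1 → [0,0,-2,-3]
  R3 -= 3·R1 → [0,0,4,7]
  R3 -= -2·R2 → [0,0,0,1]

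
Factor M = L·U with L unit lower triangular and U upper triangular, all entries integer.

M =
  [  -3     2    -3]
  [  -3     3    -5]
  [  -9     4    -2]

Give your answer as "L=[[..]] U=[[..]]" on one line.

L=[[1,0,0],[1,1,0],[3,-2,1]] U=[[-3,2,-3],[0,1,-2],[0,0,3]]

  R1 -= 1·R0 → [0,1,-2]
  R2 -= 3·R0 → [0,-2,7]
  R2 -= -2·R1 → [0,0,3]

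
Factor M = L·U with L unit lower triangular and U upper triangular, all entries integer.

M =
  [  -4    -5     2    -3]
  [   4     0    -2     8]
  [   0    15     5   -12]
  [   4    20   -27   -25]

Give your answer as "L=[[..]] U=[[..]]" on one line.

  row1 -= -1·row0 → [0,-5,0,5]
  row2 -= 0·row0 → [0,15,5,-12]
  row3 -= -1·row0 → [0,15,-25,-28]
  row2 -= -3·row1 → [0,0,5,3]
  row3 -= -3·row1 → [0,0,-25,-13]
  row3 -= -5·row2 → [0,0,0,2]

L=[[1,0,0,0],[-1,1,0,0],[0,-3,1,0],[-1,-3,-5,1]] U=[[-4,-5,2,-3],[0,-5,0,5],[0,0,5,3],[0,0,0,2]]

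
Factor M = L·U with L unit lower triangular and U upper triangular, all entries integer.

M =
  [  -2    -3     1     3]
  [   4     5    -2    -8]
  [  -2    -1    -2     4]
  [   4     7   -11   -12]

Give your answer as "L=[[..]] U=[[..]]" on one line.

L=[[1,0,0,0],[-2,1,0,0],[1,-2,1,0],[-2,-1,3,1]] U=[[-2,-3,1,3],[0,-1,0,-2],[0,0,-3,-3],[0,0,0,1]]

  r1 -= -2·r0 → [0,-1,0,-2]
  r2 -= 1·r0 → [0,2,-3,1]
  r3 -= -2·r0 → [0,1,-9,-6]
  r2 -= -2·r1 → [0,0,-3,-3]
  r3 -= -1·r1 → [0,0,-9,-8]
  r3 -= 3·r2 → [0,0,0,1]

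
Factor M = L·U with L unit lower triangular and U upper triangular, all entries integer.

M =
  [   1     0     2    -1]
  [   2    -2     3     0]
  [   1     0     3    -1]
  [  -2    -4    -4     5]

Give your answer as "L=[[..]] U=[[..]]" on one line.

  row1 -= 2·row0 → [0,-2,-1,2]
  row2 -= 1·row0 → [0,0,1,0]
  row3 -= -2·row0 → [0,-4,0,3]
  row2 -= 0·row1 → [0,0,1,0]
  row3 -= 2·row1 → [0,0,2,-1]
  row3 -= 2·row2 → [0,0,0,-1]

L=[[1,0,0,0],[2,1,0,0],[1,0,1,0],[-2,2,2,1]] U=[[1,0,2,-1],[0,-2,-1,2],[0,0,1,0],[0,0,0,-1]]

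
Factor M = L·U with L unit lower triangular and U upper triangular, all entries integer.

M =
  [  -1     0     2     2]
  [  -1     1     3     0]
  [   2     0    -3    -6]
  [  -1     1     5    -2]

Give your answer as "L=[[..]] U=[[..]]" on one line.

L=[[1,0,0,0],[1,1,0,0],[-2,0,1,0],[1,1,2,1]] U=[[-1,0,2,2],[0,1,1,-2],[0,0,1,-2],[0,0,0,2]]

  r1 -= 1·r0 → [0,1,1,-2]
  r2 -= -2·r0 → [0,0,1,-2]
  r3 -= 1·r0 → [0,1,3,-4]
  r2 -= 0·r1 → [0,0,1,-2]
  r3 -= 1·r1 → [0,0,2,-2]
  r3 -= 2·r2 → [0,0,0,2]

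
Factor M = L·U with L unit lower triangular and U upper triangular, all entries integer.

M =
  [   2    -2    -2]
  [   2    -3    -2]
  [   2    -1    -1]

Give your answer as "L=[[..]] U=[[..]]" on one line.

  r1 -= 1·r0 → [0,-1,0]
  r2 -= 1·r0 → [0,1,1]
  r2 -= -1·r1 → [0,0,1]

L=[[1,0,0],[1,1,0],[1,-1,1]] U=[[2,-2,-2],[0,-1,0],[0,0,1]]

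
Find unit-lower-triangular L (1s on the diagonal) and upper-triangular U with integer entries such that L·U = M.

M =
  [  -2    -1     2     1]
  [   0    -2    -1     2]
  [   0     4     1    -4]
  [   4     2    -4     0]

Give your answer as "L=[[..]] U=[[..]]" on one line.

L=[[1,0,0,0],[0,1,0,0],[0,-2,1,0],[-2,0,0,1]] U=[[-2,-1,2,1],[0,-2,-1,2],[0,0,-1,0],[0,0,0,2]]

  r1 -= 0·r0 → [0,-2,-1,2]
  r2 -= 0·r0 → [0,4,1,-4]
  r3 -= -2·r0 → [0,0,0,2]
  r2 -= -2·r1 → [0,0,-1,0]
  r3 -= 0·r1 → [0,0,0,2]
  r3 -= 0·r2 → [0,0,0,2]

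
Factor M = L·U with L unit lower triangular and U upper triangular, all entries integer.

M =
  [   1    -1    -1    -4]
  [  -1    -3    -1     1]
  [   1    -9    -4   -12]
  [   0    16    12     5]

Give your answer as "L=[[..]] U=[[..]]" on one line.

  r1 -= -1·r0 → [0,-4,-2,-3]
  r2 -= 1·r0 → [0,-8,-3,-8]
  r3 -= 0·r0 → [0,16,12,5]
  r2 -= 2·r1 → [0,0,1,-2]
  r3 -= -4·r1 → [0,0,4,-7]
  r3 -= 4·r2 → [0,0,0,1]

L=[[1,0,0,0],[-1,1,0,0],[1,2,1,0],[0,-4,4,1]] U=[[1,-1,-1,-4],[0,-4,-2,-3],[0,0,1,-2],[0,0,0,1]]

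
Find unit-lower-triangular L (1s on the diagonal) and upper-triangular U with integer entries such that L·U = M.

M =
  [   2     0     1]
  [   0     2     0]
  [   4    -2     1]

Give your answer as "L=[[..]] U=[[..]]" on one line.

  R1 -= 0·R0 → [0,2,0]
  R2 -= 2·R0 → [0,-2,-1]
  R2 -= -1·R1 → [0,0,-1]

L=[[1,0,0],[0,1,0],[2,-1,1]] U=[[2,0,1],[0,2,0],[0,0,-1]]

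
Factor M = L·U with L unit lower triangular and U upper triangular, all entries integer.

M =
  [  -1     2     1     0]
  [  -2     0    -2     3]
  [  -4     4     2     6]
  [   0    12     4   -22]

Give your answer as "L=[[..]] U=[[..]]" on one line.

L=[[1,0,0,0],[2,1,0,0],[4,1,1,0],[0,-3,-4,1]] U=[[-1,2,1,0],[0,-4,-4,3],[0,0,2,3],[0,0,0,-1]]

  row1 -= 2·row0 → [0,-4,-4,3]
  row2 -= 4·row0 → [0,-4,-2,6]
  row3 -= 0·row0 → [0,12,4,-22]
  row2 -= 1·row1 → [0,0,2,3]
  row3 -= -3·row1 → [0,0,-8,-13]
  row3 -= -4·row2 → [0,0,0,-1]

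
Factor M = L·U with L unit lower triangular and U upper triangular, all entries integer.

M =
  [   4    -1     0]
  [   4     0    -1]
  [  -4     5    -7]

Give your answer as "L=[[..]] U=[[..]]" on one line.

L=[[1,0,0],[1,1,0],[-1,4,1]] U=[[4,-1,0],[0,1,-1],[0,0,-3]]

  row1 -= 1·row0 → [0,1,-1]
  row2 -= -1·row0 → [0,4,-7]
  row2 -= 4·row1 → [0,0,-3]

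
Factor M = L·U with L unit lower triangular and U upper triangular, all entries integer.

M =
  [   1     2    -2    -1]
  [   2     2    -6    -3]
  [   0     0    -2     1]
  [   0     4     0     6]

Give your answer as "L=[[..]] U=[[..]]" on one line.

L=[[1,0,0,0],[2,1,0,0],[0,0,1,0],[0,-2,2,1]] U=[[1,2,-2,-1],[0,-2,-2,-1],[0,0,-2,1],[0,0,0,2]]

  r1 -= 2·r0 → [0,-2,-2,-1]
  r2 -= 0·r0 → [0,0,-2,1]
  r3 -= 0·r0 → [0,4,0,6]
  r2 -= 0·r1 → [0,0,-2,1]
  r3 -= -2·r1 → [0,0,-4,4]
  r3 -= 2·r2 → [0,0,0,2]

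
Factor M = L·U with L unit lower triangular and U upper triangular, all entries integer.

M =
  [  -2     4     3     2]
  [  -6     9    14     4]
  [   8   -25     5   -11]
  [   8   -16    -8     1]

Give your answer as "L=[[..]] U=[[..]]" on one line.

  row1 -= 3·row0 → [0,-3,5,-2]
  row2 -= -4·row0 → [0,-9,17,-3]
  row3 -= -4·row0 → [0,0,4,9]
  row2 -= 3·row1 → [0,0,2,3]
  row3 -= 0·row1 → [0,0,4,9]
  row3 -= 2·row2 → [0,0,0,3]

L=[[1,0,0,0],[3,1,0,0],[-4,3,1,0],[-4,0,2,1]] U=[[-2,4,3,2],[0,-3,5,-2],[0,0,2,3],[0,0,0,3]]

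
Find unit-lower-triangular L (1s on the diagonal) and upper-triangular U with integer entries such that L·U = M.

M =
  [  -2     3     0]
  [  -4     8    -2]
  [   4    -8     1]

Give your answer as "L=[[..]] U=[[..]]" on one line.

  R1 -= 2·R0 → [0,2,-2]
  R2 -= -2·R0 → [0,-2,1]
  R2 -= -1·R1 → [0,0,-1]

L=[[1,0,0],[2,1,0],[-2,-1,1]] U=[[-2,3,0],[0,2,-2],[0,0,-1]]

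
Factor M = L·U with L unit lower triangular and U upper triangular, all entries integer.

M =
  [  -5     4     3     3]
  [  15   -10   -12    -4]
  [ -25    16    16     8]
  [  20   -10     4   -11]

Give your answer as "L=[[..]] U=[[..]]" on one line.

L=[[1,0,0,0],[-3,1,0,0],[5,-2,1,0],[-4,3,-5,1]] U=[[-5,4,3,3],[0,2,-3,5],[0,0,-5,3],[0,0,0,1]]

  row1 -= -3·row0 → [0,2,-3,5]
  row2 -= 5·row0 → [0,-4,1,-7]
  row3 -= -4·row0 → [0,6,16,1]
  row2 -= -2·row1 → [0,0,-5,3]
  row3 -= 3·row1 → [0,0,25,-14]
  row3 -= -5·row2 → [0,0,0,1]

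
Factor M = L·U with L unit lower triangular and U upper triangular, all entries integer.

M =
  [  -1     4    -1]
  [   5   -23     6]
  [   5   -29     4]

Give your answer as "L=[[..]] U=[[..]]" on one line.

L=[[1,0,0],[-5,1,0],[-5,3,1]] U=[[-1,4,-1],[0,-3,1],[0,0,-4]]

  row1 -= -5·row0 → [0,-3,1]
  row2 -= -5·row0 → [0,-9,-1]
  row2 -= 3·row1 → [0,0,-4]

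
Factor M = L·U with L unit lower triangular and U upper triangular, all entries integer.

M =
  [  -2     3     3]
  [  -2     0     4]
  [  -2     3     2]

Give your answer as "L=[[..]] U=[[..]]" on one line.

  row1 -= 1·row0 → [0,-3,1]
  row2 -= 1·row0 → [0,0,-1]
  row2 -= 0·row1 → [0,0,-1]

L=[[1,0,0],[1,1,0],[1,0,1]] U=[[-2,3,3],[0,-3,1],[0,0,-1]]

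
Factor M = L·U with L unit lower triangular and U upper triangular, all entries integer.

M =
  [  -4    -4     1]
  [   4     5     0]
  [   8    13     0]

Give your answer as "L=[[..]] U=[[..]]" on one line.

L=[[1,0,0],[-1,1,0],[-2,5,1]] U=[[-4,-4,1],[0,1,1],[0,0,-3]]

  row1 -= -1·row0 → [0,1,1]
  row2 -= -2·row0 → [0,5,2]
  row2 -= 5·row1 → [0,0,-3]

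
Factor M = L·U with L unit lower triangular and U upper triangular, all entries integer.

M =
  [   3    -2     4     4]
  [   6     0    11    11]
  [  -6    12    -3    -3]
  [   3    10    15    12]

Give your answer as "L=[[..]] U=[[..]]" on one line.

L=[[1,0,0,0],[2,1,0,0],[-2,2,1,0],[1,3,-2,1]] U=[[3,-2,4,4],[0,4,3,3],[0,0,-1,-1],[0,0,0,-3]]

  r1 -= 2·r0 → [0,4,3,3]
  r2 -= -2·r0 → [0,8,5,5]
  r3 -= 1·r0 → [0,12,11,8]
  r2 -= 2·r1 → [0,0,-1,-1]
  r3 -= 3·r1 → [0,0,2,-1]
  r3 -= -2·r2 → [0,0,0,-3]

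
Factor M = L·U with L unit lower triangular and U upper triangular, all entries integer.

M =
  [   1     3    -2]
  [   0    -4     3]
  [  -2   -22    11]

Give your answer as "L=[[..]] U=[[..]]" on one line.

L=[[1,0,0],[0,1,0],[-2,4,1]] U=[[1,3,-2],[0,-4,3],[0,0,-5]]

  row1 -= 0·row0 → [0,-4,3]
  row2 -= -2·row0 → [0,-16,7]
  row2 -= 4·row1 → [0,0,-5]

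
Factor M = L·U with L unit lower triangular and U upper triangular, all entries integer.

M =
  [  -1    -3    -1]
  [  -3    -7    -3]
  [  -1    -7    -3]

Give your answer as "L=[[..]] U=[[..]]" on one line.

L=[[1,0,0],[3,1,0],[1,-2,1]] U=[[-1,-3,-1],[0,2,0],[0,0,-2]]

  R1 -= 3·R0 → [0,2,0]
  R2 -= 1·R0 → [0,-4,-2]
  R2 -= -2·R1 → [0,0,-2]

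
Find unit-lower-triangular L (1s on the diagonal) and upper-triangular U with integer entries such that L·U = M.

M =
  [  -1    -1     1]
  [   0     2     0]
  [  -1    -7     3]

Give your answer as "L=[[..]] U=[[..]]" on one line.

  row1 -= 0·row0 → [0,2,0]
  row2 -= 1·row0 → [0,-6,2]
  row2 -= -3·row1 → [0,0,2]

L=[[1,0,0],[0,1,0],[1,-3,1]] U=[[-1,-1,1],[0,2,0],[0,0,2]]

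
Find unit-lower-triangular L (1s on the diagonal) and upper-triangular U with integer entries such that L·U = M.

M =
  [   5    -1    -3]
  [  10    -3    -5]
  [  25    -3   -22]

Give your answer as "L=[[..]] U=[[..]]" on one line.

L=[[1,0,0],[2,1,0],[5,-2,1]] U=[[5,-1,-3],[0,-1,1],[0,0,-5]]

  R1 -= 2·R0 → [0,-1,1]
  R2 -= 5·R0 → [0,2,-7]
  R2 -= -2·R1 → [0,0,-5]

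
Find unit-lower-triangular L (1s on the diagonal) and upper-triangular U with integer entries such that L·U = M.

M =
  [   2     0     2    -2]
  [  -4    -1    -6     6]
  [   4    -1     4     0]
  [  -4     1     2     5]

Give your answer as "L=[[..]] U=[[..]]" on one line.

L=[[1,0,0,0],[-2,1,0,0],[2,1,1,0],[-2,-1,2,1]] U=[[2,0,2,-2],[0,-1,-2,2],[0,0,2,2],[0,0,0,-1]]

  r1 -= -2·r0 → [0,-1,-2,2]
  r2 -= 2·r0 → [0,-1,0,4]
  r3 -= -2·r0 → [0,1,6,1]
  r2 -= 1·r1 → [0,0,2,2]
  r3 -= -1·r1 → [0,0,4,3]
  r3 -= 2·r2 → [0,0,0,-1]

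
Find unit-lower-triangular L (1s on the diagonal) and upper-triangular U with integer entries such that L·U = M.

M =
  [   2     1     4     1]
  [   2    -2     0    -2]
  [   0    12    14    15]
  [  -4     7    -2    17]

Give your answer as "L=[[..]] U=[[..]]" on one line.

L=[[1,0,0,0],[1,1,0,0],[0,-4,1,0],[-2,-3,3,1]] U=[[2,1,4,1],[0,-3,-4,-3],[0,0,-2,3],[0,0,0,1]]

  row1 -= 1·row0 → [0,-3,-4,-3]
  row2 -= 0·row0 → [0,12,14,15]
  row3 -= -2·row0 → [0,9,6,19]
  row2 -= -4·row1 → [0,0,-2,3]
  row3 -= -3·row1 → [0,0,-6,10]
  row3 -= 3·row2 → [0,0,0,1]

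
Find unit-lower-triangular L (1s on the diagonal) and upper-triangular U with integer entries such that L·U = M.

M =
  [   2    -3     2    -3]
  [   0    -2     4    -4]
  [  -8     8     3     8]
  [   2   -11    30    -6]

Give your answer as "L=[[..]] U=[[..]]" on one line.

L=[[1,0,0,0],[0,1,0,0],[-4,2,1,0],[1,4,4,1]] U=[[2,-3,2,-3],[0,-2,4,-4],[0,0,3,4],[0,0,0,-3]]

  row1 -= 0·row0 → [0,-2,4,-4]
  row2 -= -4·row0 → [0,-4,11,-4]
  row3 -= 1·row0 → [0,-8,28,-3]
  row2 -= 2·row1 → [0,0,3,4]
  row3 -= 4·row1 → [0,0,12,13]
  row3 -= 4·row2 → [0,0,0,-3]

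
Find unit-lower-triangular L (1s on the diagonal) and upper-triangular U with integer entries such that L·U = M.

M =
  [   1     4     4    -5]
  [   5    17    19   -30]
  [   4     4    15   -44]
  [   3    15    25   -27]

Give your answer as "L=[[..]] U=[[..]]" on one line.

L=[[1,0,0,0],[5,1,0,0],[4,4,1,0],[3,-1,4,1]] U=[[1,4,4,-5],[0,-3,-1,-5],[0,0,3,-4],[0,0,0,-1]]

  R1 -= 5·R0 → [0,-3,-1,-5]
  R2 -= 4·R0 → [0,-12,-1,-24]
  R3 -= 3·R0 → [0,3,13,-12]
  R2 -= 4·R1 → [0,0,3,-4]
  R3 -= -1·R1 → [0,0,12,-17]
  R3 -= 4·R2 → [0,0,0,-1]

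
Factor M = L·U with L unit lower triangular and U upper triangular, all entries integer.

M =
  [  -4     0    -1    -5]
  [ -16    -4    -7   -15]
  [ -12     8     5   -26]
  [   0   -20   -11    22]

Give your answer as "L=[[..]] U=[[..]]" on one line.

L=[[1,0,0,0],[4,1,0,0],[3,-2,1,0],[0,5,2,1]] U=[[-4,0,-1,-5],[0,-4,-3,5],[0,0,2,-1],[0,0,0,-1]]

  R1 -= 4·R0 → [0,-4,-3,5]
  R2 -= 3·R0 → [0,8,8,-11]
  R3 -= 0·R0 → [0,-20,-11,22]
  R2 -= -2·R1 → [0,0,2,-1]
  R3 -= 5·R1 → [0,0,4,-3]
  R3 -= 2·R2 → [0,0,0,-1]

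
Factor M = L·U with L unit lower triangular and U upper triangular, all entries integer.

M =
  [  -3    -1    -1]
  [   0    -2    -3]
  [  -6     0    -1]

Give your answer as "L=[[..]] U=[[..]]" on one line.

L=[[1,0,0],[0,1,0],[2,-1,1]] U=[[-3,-1,-1],[0,-2,-3],[0,0,-2]]

  row1 -= 0·row0 → [0,-2,-3]
  row2 -= 2·row0 → [0,2,1]
  row2 -= -1·row1 → [0,0,-2]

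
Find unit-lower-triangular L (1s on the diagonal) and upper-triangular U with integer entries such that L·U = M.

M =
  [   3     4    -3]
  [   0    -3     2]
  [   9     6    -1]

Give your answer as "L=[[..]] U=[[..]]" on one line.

L=[[1,0,0],[0,1,0],[3,2,1]] U=[[3,4,-3],[0,-3,2],[0,0,4]]

  R1 -= 0·R0 → [0,-3,2]
  R2 -= 3·R0 → [0,-6,8]
  R2 -= 2·R1 → [0,0,4]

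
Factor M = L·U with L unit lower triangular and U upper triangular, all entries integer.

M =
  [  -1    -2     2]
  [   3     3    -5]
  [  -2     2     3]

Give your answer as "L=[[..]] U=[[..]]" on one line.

L=[[1,0,0],[-3,1,0],[2,-2,1]] U=[[-1,-2,2],[0,-3,1],[0,0,1]]

  R1 -= -3·R0 → [0,-3,1]
  R2 -= 2·R0 → [0,6,-1]
  R2 -= -2·R1 → [0,0,1]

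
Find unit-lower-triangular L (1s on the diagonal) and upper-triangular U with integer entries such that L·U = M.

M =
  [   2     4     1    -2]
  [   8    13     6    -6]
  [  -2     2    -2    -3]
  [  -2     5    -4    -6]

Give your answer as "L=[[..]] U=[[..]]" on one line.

  row1 -= 4·row0 → [0,-3,2,2]
  row2 -= -1·row0 → [0,6,-1,-5]
  row3 -= -1·row0 → [0,9,-3,-8]
  row2 -= -2·row1 → [0,0,3,-1]
  row3 -= -3·row1 → [0,0,3,-2]
  row3 -= 1·row2 → [0,0,0,-1]

L=[[1,0,0,0],[4,1,0,0],[-1,-2,1,0],[-1,-3,1,1]] U=[[2,4,1,-2],[0,-3,2,2],[0,0,3,-1],[0,0,0,-1]]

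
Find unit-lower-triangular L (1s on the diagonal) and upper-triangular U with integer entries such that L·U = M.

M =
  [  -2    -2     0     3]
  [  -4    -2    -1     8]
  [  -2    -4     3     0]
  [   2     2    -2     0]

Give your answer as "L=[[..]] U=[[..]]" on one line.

  row1 -= 2·row0 → [0,2,-1,2]
  row2 -= 1·row0 → [0,-2,3,-3]
  row3 -= -1·row0 → [0,0,-2,3]
  row2 -= -1·row1 → [0,0,2,-1]
  row3 -= 0·row1 → [0,0,-2,3]
  row3 -= -1·row2 → [0,0,0,2]

L=[[1,0,0,0],[2,1,0,0],[1,-1,1,0],[-1,0,-1,1]] U=[[-2,-2,0,3],[0,2,-1,2],[0,0,2,-1],[0,0,0,2]]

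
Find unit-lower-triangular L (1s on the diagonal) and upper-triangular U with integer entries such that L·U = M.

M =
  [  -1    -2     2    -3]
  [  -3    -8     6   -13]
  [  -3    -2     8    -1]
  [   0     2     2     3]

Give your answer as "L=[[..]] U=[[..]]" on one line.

L=[[1,0,0,0],[3,1,0,0],[3,-2,1,0],[0,-1,1,1]] U=[[-1,-2,2,-3],[0,-2,0,-4],[0,0,2,0],[0,0,0,-1]]

  row1 -= 3·row0 → [0,-2,0,-4]
  row2 -= 3·row0 → [0,4,2,8]
  row3 -= 0·row0 → [0,2,2,3]
  row2 -= -2·row1 → [0,0,2,0]
  row3 -= -1·row1 → [0,0,2,-1]
  row3 -= 1·row2 → [0,0,0,-1]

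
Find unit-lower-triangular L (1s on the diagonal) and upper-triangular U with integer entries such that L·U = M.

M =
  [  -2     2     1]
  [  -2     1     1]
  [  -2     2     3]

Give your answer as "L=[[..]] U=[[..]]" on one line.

L=[[1,0,0],[1,1,0],[1,0,1]] U=[[-2,2,1],[0,-1,0],[0,0,2]]

  r1 -= 1·r0 → [0,-1,0]
  r2 -= 1·r0 → [0,0,2]
  r2 -= 0·r1 → [0,0,2]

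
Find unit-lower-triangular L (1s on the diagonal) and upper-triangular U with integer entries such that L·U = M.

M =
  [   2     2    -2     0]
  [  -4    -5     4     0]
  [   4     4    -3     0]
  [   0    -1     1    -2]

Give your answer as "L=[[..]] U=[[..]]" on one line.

L=[[1,0,0,0],[-2,1,0,0],[2,0,1,0],[0,1,1,1]] U=[[2,2,-2,0],[0,-1,0,0],[0,0,1,0],[0,0,0,-2]]

  row1 -= -2·row0 → [0,-1,0,0]
  row2 -= 2·row0 → [0,0,1,0]
  row3 -= 0·row0 → [0,-1,1,-2]
  row2 -= 0·row1 → [0,0,1,0]
  row3 -= 1·row1 → [0,0,1,-2]
  row3 -= 1·row2 → [0,0,0,-2]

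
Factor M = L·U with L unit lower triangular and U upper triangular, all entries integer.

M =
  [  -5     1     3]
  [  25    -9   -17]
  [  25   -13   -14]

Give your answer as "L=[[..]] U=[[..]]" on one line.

  r1 -= -5·r0 → [0,-4,-2]
  r2 -= -5·r0 → [0,-8,1]
  r2 -= 2·r1 → [0,0,5]

L=[[1,0,0],[-5,1,0],[-5,2,1]] U=[[-5,1,3],[0,-4,-2],[0,0,5]]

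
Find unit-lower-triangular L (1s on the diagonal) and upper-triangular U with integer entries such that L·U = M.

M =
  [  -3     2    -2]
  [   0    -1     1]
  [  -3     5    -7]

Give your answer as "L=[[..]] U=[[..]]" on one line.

  R1 -= 0·R0 → [0,-1,1]
  R2 -= 1·R0 → [0,3,-5]
  R2 -= -3·R1 → [0,0,-2]

L=[[1,0,0],[0,1,0],[1,-3,1]] U=[[-3,2,-2],[0,-1,1],[0,0,-2]]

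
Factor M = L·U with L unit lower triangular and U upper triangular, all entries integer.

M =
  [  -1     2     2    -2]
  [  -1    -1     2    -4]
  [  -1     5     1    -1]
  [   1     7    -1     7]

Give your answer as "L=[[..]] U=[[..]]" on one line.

L=[[1,0,0,0],[1,1,0,0],[1,-1,1,0],[-1,-3,-1,1]] U=[[-1,2,2,-2],[0,-3,0,-2],[0,0,-1,-1],[0,0,0,-2]]

  R1 -= 1·R0 → [0,-3,0,-2]
  R2 -= 1·R0 → [0,3,-1,1]
  R3 -= -1·R0 → [0,9,1,5]
  R2 -= -1·R1 → [0,0,-1,-1]
  R3 -= -3·R1 → [0,0,1,-1]
  R3 -= -1·R2 → [0,0,0,-2]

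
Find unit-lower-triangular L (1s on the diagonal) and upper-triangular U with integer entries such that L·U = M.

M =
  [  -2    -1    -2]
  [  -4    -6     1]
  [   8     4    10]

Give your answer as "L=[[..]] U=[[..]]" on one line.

  r1 -= 2·r0 → [0,-4,5]
  r2 -= -4·r0 → [0,0,2]
  r2 -= 0·r1 → [0,0,2]

L=[[1,0,0],[2,1,0],[-4,0,1]] U=[[-2,-1,-2],[0,-4,5],[0,0,2]]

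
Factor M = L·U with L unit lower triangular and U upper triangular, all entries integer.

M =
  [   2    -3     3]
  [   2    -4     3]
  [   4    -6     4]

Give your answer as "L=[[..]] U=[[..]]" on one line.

  row1 -= 1·row0 → [0,-1,0]
  row2 -= 2·row0 → [0,0,-2]
  row2 -= 0·row1 → [0,0,-2]

L=[[1,0,0],[1,1,0],[2,0,1]] U=[[2,-3,3],[0,-1,0],[0,0,-2]]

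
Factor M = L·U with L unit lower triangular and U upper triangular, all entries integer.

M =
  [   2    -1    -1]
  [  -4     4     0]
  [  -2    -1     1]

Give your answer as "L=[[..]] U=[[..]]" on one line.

L=[[1,0,0],[-2,1,0],[-1,-1,1]] U=[[2,-1,-1],[0,2,-2],[0,0,-2]]

  r1 -= -2·r0 → [0,2,-2]
  r2 -= -1·r0 → [0,-2,0]
  r2 -= -1·r1 → [0,0,-2]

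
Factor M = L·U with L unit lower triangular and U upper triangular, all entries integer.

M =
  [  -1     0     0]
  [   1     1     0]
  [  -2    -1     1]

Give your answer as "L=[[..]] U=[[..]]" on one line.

  R1 -= -1·R0 → [0,1,0]
  R2 -= 2·R0 → [0,-1,1]
  R2 -= -1·R1 → [0,0,1]

L=[[1,0,0],[-1,1,0],[2,-1,1]] U=[[-1,0,0],[0,1,0],[0,0,1]]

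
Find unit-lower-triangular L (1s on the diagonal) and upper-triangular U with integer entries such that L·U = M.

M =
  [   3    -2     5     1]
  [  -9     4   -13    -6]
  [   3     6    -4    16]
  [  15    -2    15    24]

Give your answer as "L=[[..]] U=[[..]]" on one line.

L=[[1,0,0,0],[-3,1,0,0],[1,-4,1,0],[5,-4,2,1]] U=[[3,-2,5,1],[0,-2,2,-3],[0,0,-1,3],[0,0,0,1]]

  R1 -= -3·R0 → [0,-2,2,-3]
  R2 -= 1·R0 → [0,8,-9,15]
  R3 -= 5·R0 → [0,8,-10,19]
  R2 -= -4·R1 → [0,0,-1,3]
  R3 -= -4·R1 → [0,0,-2,7]
  R3 -= 2·R2 → [0,0,0,1]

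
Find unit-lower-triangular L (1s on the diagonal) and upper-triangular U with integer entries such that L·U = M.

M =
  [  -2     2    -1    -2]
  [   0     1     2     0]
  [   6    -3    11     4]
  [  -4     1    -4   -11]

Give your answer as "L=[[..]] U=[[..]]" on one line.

  row1 -= 0·row0 → [0,1,2,0]
  row2 -= -3·row0 → [0,3,8,-2]
  row3 -= 2·row0 → [0,-3,-2,-7]
  row2 -= 3·row1 → [0,0,2,-2]
  row3 -= -3·row1 → [0,0,4,-7]
  row3 -= 2·row2 → [0,0,0,-3]

L=[[1,0,0,0],[0,1,0,0],[-3,3,1,0],[2,-3,2,1]] U=[[-2,2,-1,-2],[0,1,2,0],[0,0,2,-2],[0,0,0,-3]]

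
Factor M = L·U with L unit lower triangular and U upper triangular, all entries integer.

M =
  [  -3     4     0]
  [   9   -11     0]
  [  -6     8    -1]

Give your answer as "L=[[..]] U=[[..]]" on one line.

  R1 -= -3·R0 → [0,1,0]
  R2 -= 2·R0 → [0,0,-1]
  R2 -= 0·R1 → [0,0,-1]

L=[[1,0,0],[-3,1,0],[2,0,1]] U=[[-3,4,0],[0,1,0],[0,0,-1]]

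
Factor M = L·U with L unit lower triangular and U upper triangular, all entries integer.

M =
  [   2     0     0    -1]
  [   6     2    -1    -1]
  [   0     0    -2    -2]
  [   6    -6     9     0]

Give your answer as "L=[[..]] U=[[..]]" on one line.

L=[[1,0,0,0],[3,1,0,0],[0,0,1,0],[3,-3,-3,1]] U=[[2,0,0,-1],[0,2,-1,2],[0,0,-2,-2],[0,0,0,3]]

  R1 -= 3·R0 → [0,2,-1,2]
  R2 -= 0·R0 → [0,0,-2,-2]
  R3 -= 3·R0 → [0,-6,9,3]
  R2 -= 0·R1 → [0,0,-2,-2]
  R3 -= -3·R1 → [0,0,6,9]
  R3 -= -3·R2 → [0,0,0,3]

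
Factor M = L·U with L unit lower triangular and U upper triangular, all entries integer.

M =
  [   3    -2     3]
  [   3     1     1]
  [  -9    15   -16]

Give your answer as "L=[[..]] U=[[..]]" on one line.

L=[[1,0,0],[1,1,0],[-3,3,1]] U=[[3,-2,3],[0,3,-2],[0,0,-1]]

  row1 -= 1·row0 → [0,3,-2]
  row2 -= -3·row0 → [0,9,-7]
  row2 -= 3·row1 → [0,0,-1]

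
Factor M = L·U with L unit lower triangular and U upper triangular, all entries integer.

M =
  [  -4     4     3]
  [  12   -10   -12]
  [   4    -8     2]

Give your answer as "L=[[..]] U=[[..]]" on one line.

  row1 -= -3·row0 → [0,2,-3]
  row2 -= -1·row0 → [0,-4,5]
  row2 -= -2·row1 → [0,0,-1]

L=[[1,0,0],[-3,1,0],[-1,-2,1]] U=[[-4,4,3],[0,2,-3],[0,0,-1]]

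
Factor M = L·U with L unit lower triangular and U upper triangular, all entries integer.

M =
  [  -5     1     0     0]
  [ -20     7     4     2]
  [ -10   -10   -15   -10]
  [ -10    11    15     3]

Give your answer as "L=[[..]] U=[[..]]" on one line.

  row1 -= 4·row0 → [0,3,4,2]
  row2 -= 2·row0 → [0,-12,-15,-10]
  row3 -= 2·row0 → [0,9,15,3]
  row2 -= -4·row1 → [0,0,1,-2]
  row3 -= 3·row1 → [0,0,3,-3]
  row3 -= 3·row2 → [0,0,0,3]

L=[[1,0,0,0],[4,1,0,0],[2,-4,1,0],[2,3,3,1]] U=[[-5,1,0,0],[0,3,4,2],[0,0,1,-2],[0,0,0,3]]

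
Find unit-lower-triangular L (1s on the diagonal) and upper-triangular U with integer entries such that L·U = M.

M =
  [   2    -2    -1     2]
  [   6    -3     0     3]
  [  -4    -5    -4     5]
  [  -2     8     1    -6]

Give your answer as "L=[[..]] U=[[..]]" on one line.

L=[[1,0,0,0],[3,1,0,0],[-2,-3,1,0],[-1,2,-2,1]] U=[[2,-2,-1,2],[0,3,3,-3],[0,0,3,0],[0,0,0,2]]

  R1 -= 3·R0 → [0,3,3,-3]
  R2 -= -2·R0 → [0,-9,-6,9]
  R3 -= -1·R0 → [0,6,0,-4]
  R2 -= -3·R1 → [0,0,3,0]
  R3 -= 2·R1 → [0,0,-6,2]
  R3 -= -2·R2 → [0,0,0,2]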